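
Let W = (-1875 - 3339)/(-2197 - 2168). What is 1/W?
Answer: 1455/1738 ≈ 0.83717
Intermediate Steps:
W = 1738/1455 (W = -5214/(-4365) = -5214*(-1/4365) = 1738/1455 ≈ 1.1945)
1/W = 1/(1738/1455) = 1455/1738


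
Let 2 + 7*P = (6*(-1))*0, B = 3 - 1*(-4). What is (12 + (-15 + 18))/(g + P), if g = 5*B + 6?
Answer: 7/19 ≈ 0.36842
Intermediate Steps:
B = 7 (B = 3 + 4 = 7)
P = -2/7 (P = -2/7 + ((6*(-1))*0)/7 = -2/7 + (-6*0)/7 = -2/7 + (⅐)*0 = -2/7 + 0 = -2/7 ≈ -0.28571)
g = 41 (g = 5*7 + 6 = 35 + 6 = 41)
(12 + (-15 + 18))/(g + P) = (12 + (-15 + 18))/(41 - 2/7) = (12 + 3)/(285/7) = (7/285)*15 = 7/19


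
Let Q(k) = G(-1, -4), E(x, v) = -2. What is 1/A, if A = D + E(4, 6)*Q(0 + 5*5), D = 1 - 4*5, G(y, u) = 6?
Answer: -1/31 ≈ -0.032258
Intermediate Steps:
D = -19 (D = 1 - 20 = -19)
Q(k) = 6
A = -31 (A = -19 - 2*6 = -19 - 12 = -31)
1/A = 1/(-31) = -1/31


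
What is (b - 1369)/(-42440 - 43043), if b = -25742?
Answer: 27111/85483 ≈ 0.31715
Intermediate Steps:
(b - 1369)/(-42440 - 43043) = (-25742 - 1369)/(-42440 - 43043) = -27111/(-85483) = -27111*(-1/85483) = 27111/85483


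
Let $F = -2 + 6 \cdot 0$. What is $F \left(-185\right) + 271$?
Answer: $641$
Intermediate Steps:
$F = -2$ ($F = -2 + 0 = -2$)
$F \left(-185\right) + 271 = \left(-2\right) \left(-185\right) + 271 = 370 + 271 = 641$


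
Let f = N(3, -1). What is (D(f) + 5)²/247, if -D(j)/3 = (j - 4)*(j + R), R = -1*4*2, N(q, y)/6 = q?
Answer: 172225/247 ≈ 697.27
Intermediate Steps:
N(q, y) = 6*q
f = 18 (f = 6*3 = 18)
R = -8 (R = -4*2 = -8)
D(j) = -3*(-8 + j)*(-4 + j) (D(j) = -3*(j - 4)*(j - 8) = -3*(-4 + j)*(-8 + j) = -3*(-8 + j)*(-4 + j))
(D(f) + 5)²/247 = ((-96 - 3*18² + 36*18) + 5)²/247 = ((-96 - 3*324 + 648) + 5)²*(1/247) = ((-96 - 972 + 648) + 5)²*(1/247) = (-420 + 5)²*(1/247) = (-415)²*(1/247) = 172225*(1/247) = 172225/247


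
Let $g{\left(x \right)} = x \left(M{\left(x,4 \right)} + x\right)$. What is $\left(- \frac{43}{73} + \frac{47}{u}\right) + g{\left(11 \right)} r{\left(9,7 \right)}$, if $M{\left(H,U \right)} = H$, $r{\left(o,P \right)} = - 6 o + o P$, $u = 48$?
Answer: $\frac{7633079}{3504} \approx 2178.4$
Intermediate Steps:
$r{\left(o,P \right)} = - 6 o + P o$
$g{\left(x \right)} = 2 x^{2}$ ($g{\left(x \right)} = x \left(x + x\right) = x 2 x = 2 x^{2}$)
$\left(- \frac{43}{73} + \frac{47}{u}\right) + g{\left(11 \right)} r{\left(9,7 \right)} = \left(- \frac{43}{73} + \frac{47}{48}\right) + 2 \cdot 11^{2} \cdot 9 \left(-6 + 7\right) = \left(\left(-43\right) \frac{1}{73} + 47 \cdot \frac{1}{48}\right) + 2 \cdot 121 \cdot 9 \cdot 1 = \left(- \frac{43}{73} + \frac{47}{48}\right) + 242 \cdot 9 = \frac{1367}{3504} + 2178 = \frac{7633079}{3504}$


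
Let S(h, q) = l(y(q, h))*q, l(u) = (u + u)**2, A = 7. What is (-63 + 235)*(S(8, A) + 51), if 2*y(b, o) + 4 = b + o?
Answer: 154456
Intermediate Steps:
y(b, o) = -2 + b/2 + o/2 (y(b, o) = -2 + (b + o)/2 = -2 + (b/2 + o/2) = -2 + b/2 + o/2)
l(u) = 4*u**2 (l(u) = (2*u)**2 = 4*u**2)
S(h, q) = 4*q*(-2 + h/2 + q/2)**2 (S(h, q) = (4*(-2 + q/2 + h/2)**2)*q = (4*(-2 + h/2 + q/2)**2)*q = 4*q*(-2 + h/2 + q/2)**2)
(-63 + 235)*(S(8, A) + 51) = (-63 + 235)*(7*(-4 + 8 + 7)**2 + 51) = 172*(7*11**2 + 51) = 172*(7*121 + 51) = 172*(847 + 51) = 172*898 = 154456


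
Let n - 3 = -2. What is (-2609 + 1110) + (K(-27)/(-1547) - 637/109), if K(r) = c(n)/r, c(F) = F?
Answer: -6851285423/4552821 ≈ -1504.8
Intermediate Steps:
n = 1 (n = 3 - 2 = 1)
K(r) = 1/r
(-2609 + 1110) + (K(-27)/(-1547) - 637/109) = (-2609 + 1110) + (1/(-27*(-1547)) - 637/109) = -1499 + (-1/27*(-1/1547) - 637*1/109) = -1499 + (1/41769 - 637/109) = -1499 - 26606744/4552821 = -6851285423/4552821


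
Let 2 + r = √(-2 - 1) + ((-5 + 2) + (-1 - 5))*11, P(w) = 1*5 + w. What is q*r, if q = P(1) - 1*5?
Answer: -101 + I*√3 ≈ -101.0 + 1.732*I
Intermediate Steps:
P(w) = 5 + w
q = 1 (q = (5 + 1) - 1*5 = 6 - 5 = 1)
r = -101 + I*√3 (r = -2 + (√(-2 - 1) + ((-5 + 2) + (-1 - 5))*11) = -2 + (√(-3) + (-3 - 6)*11) = -2 + (I*√3 - 9*11) = -2 + (I*√3 - 99) = -2 + (-99 + I*√3) = -101 + I*√3 ≈ -101.0 + 1.732*I)
q*r = 1*(-101 + I*√3) = -101 + I*√3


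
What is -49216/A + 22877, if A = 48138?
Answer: 550601905/24069 ≈ 22876.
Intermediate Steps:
-49216/A + 22877 = -49216/48138 + 22877 = -49216*1/48138 + 22877 = -24608/24069 + 22877 = 550601905/24069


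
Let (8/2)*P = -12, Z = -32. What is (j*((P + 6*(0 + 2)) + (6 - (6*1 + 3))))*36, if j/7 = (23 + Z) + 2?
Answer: -10584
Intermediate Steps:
P = -3 (P = (1/4)*(-12) = -3)
j = -49 (j = 7*((23 - 32) + 2) = 7*(-9 + 2) = 7*(-7) = -49)
(j*((P + 6*(0 + 2)) + (6 - (6*1 + 3))))*36 = -49*((-3 + 6*(0 + 2)) + (6 - (6*1 + 3)))*36 = -49*((-3 + 6*2) + (6 - (6 + 3)))*36 = -49*((-3 + 12) + (6 - 1*9))*36 = -49*(9 + (6 - 9))*36 = -49*(9 - 3)*36 = -49*6*36 = -294*36 = -10584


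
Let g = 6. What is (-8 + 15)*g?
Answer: 42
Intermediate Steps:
(-8 + 15)*g = (-8 + 15)*6 = 7*6 = 42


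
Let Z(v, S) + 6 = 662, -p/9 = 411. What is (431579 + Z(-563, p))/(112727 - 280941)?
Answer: -432235/168214 ≈ -2.5696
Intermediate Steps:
p = -3699 (p = -9*411 = -3699)
Z(v, S) = 656 (Z(v, S) = -6 + 662 = 656)
(431579 + Z(-563, p))/(112727 - 280941) = (431579 + 656)/(112727 - 280941) = 432235/(-168214) = 432235*(-1/168214) = -432235/168214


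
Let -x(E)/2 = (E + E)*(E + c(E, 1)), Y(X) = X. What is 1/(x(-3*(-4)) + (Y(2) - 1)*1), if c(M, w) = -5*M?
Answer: 1/2305 ≈ 0.00043384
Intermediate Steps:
x(E) = 16*E² (x(E) = -2*(E + E)*(E - 5*E) = -2*2*E*(-4*E) = -(-16)*E² = 16*E²)
1/(x(-3*(-4)) + (Y(2) - 1)*1) = 1/(16*(-3*(-4))² + (2 - 1)*1) = 1/(16*12² + 1*1) = 1/(16*144 + 1) = 1/(2304 + 1) = 1/2305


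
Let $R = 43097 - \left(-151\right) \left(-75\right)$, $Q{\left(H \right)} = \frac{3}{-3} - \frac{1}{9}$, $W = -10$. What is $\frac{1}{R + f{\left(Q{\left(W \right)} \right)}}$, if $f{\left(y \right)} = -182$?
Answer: $\frac{1}{31590} \approx 3.1656 \cdot 10^{-5}$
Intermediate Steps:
$Q{\left(H \right)} = - \frac{10}{9}$ ($Q{\left(H \right)} = 3 \left(- \frac{1}{3}\right) - \frac{1}{9} = -1 - \frac{1}{9} = - \frac{10}{9}$)
$R = 31772$ ($R = 43097 - 11325 = 31772$)
$\frac{1}{R + f{\left(Q{\left(W \right)} \right)}} = \frac{1}{31772 - 182} = \frac{1}{31590}$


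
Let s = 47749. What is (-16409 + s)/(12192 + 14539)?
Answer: 31340/26731 ≈ 1.1724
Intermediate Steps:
(-16409 + s)/(12192 + 14539) = (-16409 + 47749)/(12192 + 14539) = 31340/26731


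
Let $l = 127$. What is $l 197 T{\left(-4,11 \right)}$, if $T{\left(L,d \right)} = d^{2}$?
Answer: $3027299$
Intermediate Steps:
$l 197 T{\left(-4,11 \right)} = 127 \cdot 197 \cdot 11^{2} = 25019 \cdot 121 = 3027299$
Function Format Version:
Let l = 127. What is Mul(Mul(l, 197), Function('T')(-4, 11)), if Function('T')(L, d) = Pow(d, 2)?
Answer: 3027299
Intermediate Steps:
Mul(Mul(l, 197), Function('T')(-4, 11)) = Mul(Mul(127, 197), Pow(11, 2)) = Mul(25019, 121) = 3027299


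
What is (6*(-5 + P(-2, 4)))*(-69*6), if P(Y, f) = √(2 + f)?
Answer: 12420 - 2484*√6 ≈ 6335.5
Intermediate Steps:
(6*(-5 + P(-2, 4)))*(-69*6) = (6*(-5 + √(2 + 4)))*(-69*6) = (6*(-5 + √6))*(-414) = (-30 + 6*√6)*(-414) = 12420 - 2484*√6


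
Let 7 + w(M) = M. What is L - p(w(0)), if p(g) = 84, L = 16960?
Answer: 16876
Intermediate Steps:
w(M) = -7 + M
L - p(w(0)) = 16960 - 1*84 = 16960 - 84 = 16876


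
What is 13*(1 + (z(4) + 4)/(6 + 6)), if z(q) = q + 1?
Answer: 91/4 ≈ 22.750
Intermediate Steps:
z(q) = 1 + q
13*(1 + (z(4) + 4)/(6 + 6)) = 13*(1 + ((1 + 4) + 4)/(6 + 6)) = 13*(1 + (5 + 4)/12) = 13*(1 + 9*(1/12)) = 13*(1 + 3/4) = 13*(7/4) = 91/4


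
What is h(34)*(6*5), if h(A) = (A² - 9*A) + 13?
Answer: 25890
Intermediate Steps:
h(A) = 13 + A² - 9*A
h(34)*(6*5) = (13 + 34² - 9*34)*(6*5) = (13 + 1156 - 306)*30 = 863*30 = 25890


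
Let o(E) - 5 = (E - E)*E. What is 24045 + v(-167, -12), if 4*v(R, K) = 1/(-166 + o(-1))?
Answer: 15484979/644 ≈ 24045.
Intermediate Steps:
o(E) = 5 (o(E) = 5 + (E - E)*E = 5 + 0*E = 5 + 0 = 5)
v(R, K) = -1/644 (v(R, K) = 1/(4*(-166 + 5)) = (1/4)/(-161) = (1/4)*(-1/161) = -1/644)
24045 + v(-167, -12) = 24045 - 1/644 = 15484979/644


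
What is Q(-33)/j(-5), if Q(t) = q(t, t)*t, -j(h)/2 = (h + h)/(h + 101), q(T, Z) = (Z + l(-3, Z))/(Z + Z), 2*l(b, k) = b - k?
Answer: -216/5 ≈ -43.200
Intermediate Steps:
l(b, k) = b/2 - k/2 (l(b, k) = (b - k)/2 = b/2 - k/2)
q(T, Z) = (-3/2 + Z/2)/(2*Z) (q(T, Z) = (Z + ((1/2)*(-3) - Z/2))/(Z + Z) = (Z + (-3/2 - Z/2))/((2*Z)) = (-3/2 + Z/2)*(1/(2*Z)) = (-3/2 + Z/2)/(2*Z))
j(h) = -4*h/(101 + h) (j(h) = -2*(h + h)/(h + 101) = -2*2*h/(101 + h) = -4*h/(101 + h))
Q(t) = -3/4 + t/4 (Q(t) = ((-3 + t)/(4*t))*t = -3/4 + t/4)
Q(-33)/j(-5) = (-3/4 + (1/4)*(-33))/((-4*(-5)/(101 - 5))) = (-3/4 - 33/4)/((-4*(-5)/96)) = -9/((-4*(-5)*1/96)) = -9/5/24 = -9*24/5 = -216/5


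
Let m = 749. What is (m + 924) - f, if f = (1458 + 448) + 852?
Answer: -1085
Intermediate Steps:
f = 2758 (f = 1906 + 852 = 2758)
(m + 924) - f = (749 + 924) - 1*2758 = 1673 - 2758 = -1085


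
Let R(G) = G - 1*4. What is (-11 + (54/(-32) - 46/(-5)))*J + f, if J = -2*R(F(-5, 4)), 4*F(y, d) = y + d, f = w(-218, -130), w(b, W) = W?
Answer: -25543/160 ≈ -159.64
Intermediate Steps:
f = -130
F(y, d) = d/4 + y/4 (F(y, d) = (y + d)/4 = (d + y)/4 = d/4 + y/4)
R(G) = -4 + G (R(G) = G - 4 = -4 + G)
J = 17/2 (J = -2*(-4 + ((¼)*4 + (¼)*(-5))) = -2*(-4 + (1 - 5/4)) = -2*(-4 - ¼) = -2*(-17/4) = 17/2 ≈ 8.5000)
(-11 + (54/(-32) - 46/(-5)))*J + f = (-11 + (54/(-32) - 46/(-5)))*(17/2) - 130 = (-11 + (54*(-1/32) - 46*(-⅕)))*(17/2) - 130 = (-11 + (-27/16 + 46/5))*(17/2) - 130 = (-11 + 601/80)*(17/2) - 130 = -279/80*17/2 - 130 = -4743/160 - 130 = -25543/160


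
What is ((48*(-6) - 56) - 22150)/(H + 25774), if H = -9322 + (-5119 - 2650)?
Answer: -22494/8683 ≈ -2.5906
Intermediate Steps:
H = -17091 (H = -9322 - 7769 = -17091)
((48*(-6) - 56) - 22150)/(H + 25774) = ((48*(-6) - 56) - 22150)/(-17091 + 25774) = ((-288 - 56) - 22150)/8683 = (-344 - 22150)*(1/8683) = -22494*1/8683 = -22494/8683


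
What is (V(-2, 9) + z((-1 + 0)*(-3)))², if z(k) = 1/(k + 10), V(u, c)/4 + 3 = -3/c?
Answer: 267289/1521 ≈ 175.73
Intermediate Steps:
V(u, c) = -12 - 12/c (V(u, c) = -12 + 4*(-3/c) = -12 - 12/c)
z(k) = 1/(10 + k)
(V(-2, 9) + z((-1 + 0)*(-3)))² = ((-12 - 12/9) + 1/(10 + (-1 + 0)*(-3)))² = ((-12 - 12*⅑) + 1/(10 - 1*(-3)))² = ((-12 - 4/3) + 1/(10 + 3))² = (-40/3 + 1/13)² = (-517/39)² = 267289/1521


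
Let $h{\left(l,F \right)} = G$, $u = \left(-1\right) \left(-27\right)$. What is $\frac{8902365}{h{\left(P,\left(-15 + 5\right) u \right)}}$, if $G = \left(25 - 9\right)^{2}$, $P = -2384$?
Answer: $\frac{8902365}{256} \approx 34775.0$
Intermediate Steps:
$u = 27$
$G = 256$ ($G = 16^{2} = 256$)
$h{\left(l,F \right)} = 256$
$\frac{8902365}{h{\left(P,\left(-15 + 5\right) u \right)}} = \frac{8902365}{256}$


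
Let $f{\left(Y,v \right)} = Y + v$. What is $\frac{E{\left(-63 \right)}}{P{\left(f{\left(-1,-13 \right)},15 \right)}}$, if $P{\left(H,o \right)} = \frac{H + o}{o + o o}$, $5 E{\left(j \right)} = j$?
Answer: $-3024$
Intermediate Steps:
$E{\left(j \right)} = \frac{j}{5}$
$P{\left(H,o \right)} = \frac{H + o}{o + o^{2}}$
$\frac{E{\left(-63 \right)}}{P{\left(f{\left(-1,-13 \right)},15 \right)}} = \frac{\frac{1}{5} \left(-63\right)}{\frac{1}{15} \frac{1}{1 + 15} \left(\left(-1 - 13\right) + 15\right)} = - \frac{63}{5 \frac{-14 + 15}{15 \cdot 16}} = - \frac{63}{5 \cdot \frac{1}{15} \cdot \frac{1}{16} \cdot 1} = - \frac{63 \frac{1}{\frac{1}{240}}}{5} = \left(- \frac{63}{5}\right) 240 = -3024$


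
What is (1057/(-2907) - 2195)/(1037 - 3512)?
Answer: 6381922/7194825 ≈ 0.88702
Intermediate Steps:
(1057/(-2907) - 2195)/(1037 - 3512) = (1057*(-1/2907) - 2195)/(-2475) = (-1057/2907 - 2195)*(-1/2475) = -6381922/2907*(-1/2475) = 6381922/7194825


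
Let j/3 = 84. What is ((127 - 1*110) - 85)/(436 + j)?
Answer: -17/172 ≈ -0.098837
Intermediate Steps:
j = 252 (j = 3*84 = 252)
((127 - 1*110) - 85)/(436 + j) = ((127 - 1*110) - 85)/(436 + 252) = ((127 - 110) - 85)/688 = (17 - 85)*(1/688) = -68*1/688 = -17/172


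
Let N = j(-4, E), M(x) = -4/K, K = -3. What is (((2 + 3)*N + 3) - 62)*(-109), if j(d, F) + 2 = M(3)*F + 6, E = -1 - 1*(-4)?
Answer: 2071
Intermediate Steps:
M(x) = 4/3 (M(x) = -4/(-3) = -4*(-1/3) = 4/3)
E = 3 (E = -1 + 4 = 3)
j(d, F) = 4 + 4*F/3 (j(d, F) = -2 + (4*F/3 + 6) = -2 + (6 + 4*F/3) = 4 + 4*F/3)
N = 8 (N = 4 + (4/3)*3 = 4 + 4 = 8)
(((2 + 3)*N + 3) - 62)*(-109) = (((2 + 3)*8 + 3) - 62)*(-109) = ((5*8 + 3) - 62)*(-109) = ((40 + 3) - 62)*(-109) = (43 - 62)*(-109) = -19*(-109) = 2071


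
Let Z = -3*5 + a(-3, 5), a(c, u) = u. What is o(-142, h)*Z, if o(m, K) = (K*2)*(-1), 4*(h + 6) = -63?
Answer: -435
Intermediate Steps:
h = -87/4 (h = -6 + (¼)*(-63) = -6 - 63/4 = -87/4 ≈ -21.750)
o(m, K) = -2*K (o(m, K) = (2*K)*(-1) = -2*K)
Z = -10 (Z = -3*5 + 5 = -15 + 5 = -10)
o(-142, h)*Z = -2*(-87/4)*(-10) = (87/2)*(-10) = -435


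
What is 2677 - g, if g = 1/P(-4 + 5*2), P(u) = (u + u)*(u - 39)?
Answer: 1060093/396 ≈ 2677.0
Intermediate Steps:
P(u) = 2*u*(-39 + u) (P(u) = (2*u)*(-39 + u) = 2*u*(-39 + u))
g = -1/396 (g = 1/(2*(-4 + 5*2)*(-39 + (-4 + 5*2))) = 1/(2*(-4 + 10)*(-39 + (-4 + 10))) = 1/(2*6*(-39 + 6)) = 1/(2*6*(-33)) = 1/(-396) = -1/396 ≈ -0.0025253)
2677 - g = 2677 - 1*(-1/396) = 2677 + 1/396 = 1060093/396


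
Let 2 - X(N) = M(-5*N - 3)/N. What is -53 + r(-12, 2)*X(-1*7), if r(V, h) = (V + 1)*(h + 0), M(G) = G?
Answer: -1383/7 ≈ -197.57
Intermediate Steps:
r(V, h) = h*(1 + V) (r(V, h) = (1 + V)*h = h*(1 + V))
X(N) = 2 - (-3 - 5*N)/N (X(N) = 2 - (-5*N - 3)/N = 2 - (-3 - 5*N)/N)
-53 + r(-12, 2)*X(-1*7) = -53 + (2*(1 - 12))*(7 + 3/((-1*7))) = -53 + (2*(-11))*(7 + 3/(-7)) = -53 - 22*(7 + 3*(-⅐)) = -53 - 22*(7 - 3/7) = -53 - 22*46/7 = -53 - 1012/7 = -1383/7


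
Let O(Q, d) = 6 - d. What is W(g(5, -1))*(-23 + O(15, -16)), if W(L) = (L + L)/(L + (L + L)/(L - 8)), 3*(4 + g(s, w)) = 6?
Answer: -5/2 ≈ -2.5000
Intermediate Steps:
g(s, w) = -2 (g(s, w) = -4 + (1/3)*6 = -4 + 2 = -2)
W(L) = 2*L/(L + 2*L/(-8 + L)) (W(L) = (2*L)/(L + (2*L)/(-8 + L)) = (2*L)/(L + 2*L/(-8 + L)) = 2*L/(L + 2*L/(-8 + L)))
W(g(5, -1))*(-23 + O(15, -16)) = (2*(-8 - 2)/(-6 - 2))*(-23 + (6 - 1*(-16))) = (2*(-10)/(-8))*(-23 + (6 + 16)) = (2*(-1/8)*(-10))*(-23 + 22) = (5/2)*(-1) = -5/2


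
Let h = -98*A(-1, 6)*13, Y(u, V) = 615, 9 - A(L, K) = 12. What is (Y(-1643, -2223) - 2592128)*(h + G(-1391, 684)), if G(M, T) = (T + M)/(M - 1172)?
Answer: -25387738963909/2563 ≈ -9.9055e+9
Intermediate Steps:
A(L, K) = -3 (A(L, K) = 9 - 1*12 = 9 - 12 = -3)
G(M, T) = (M + T)/(-1172 + M)
h = 3822 (h = -98*(-3)*13 = 294*13 = 3822)
(Y(-1643, -2223) - 2592128)*(h + G(-1391, 684)) = (615 - 2592128)*(3822 + (-1391 + 684)/(-1172 - 1391)) = -2591513*(3822 - 707/(-2563)) = -2591513*(3822 - 1/2563*(-707)) = -2591513*(3822 + 707/2563) = -2591513*9796493/2563 = -25387738963909/2563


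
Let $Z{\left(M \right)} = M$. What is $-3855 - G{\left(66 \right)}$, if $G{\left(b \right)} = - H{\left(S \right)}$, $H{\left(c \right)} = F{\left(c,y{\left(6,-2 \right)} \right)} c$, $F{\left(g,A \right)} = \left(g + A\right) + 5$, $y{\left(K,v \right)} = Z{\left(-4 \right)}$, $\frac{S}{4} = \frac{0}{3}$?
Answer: $-3855$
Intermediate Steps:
$S = 0$ ($S = 4 \cdot \frac{0}{3} = 4 \cdot 0 \cdot \frac{1}{3} = 4 \cdot 0 = 0$)
$y{\left(K,v \right)} = -4$
$F{\left(g,A \right)} = 5 + A + g$ ($F{\left(g,A \right)} = \left(A + g\right) + 5 = 5 + A + g$)
$H{\left(c \right)} = c \left(1 + c\right)$ ($H{\left(c \right)} = \left(5 - 4 + c\right) c = \left(1 + c\right) c = c \left(1 + c\right)$)
$G{\left(b \right)} = 0$ ($G{\left(b \right)} = - 0 \left(1 + 0\right) = - 0 \cdot 1 = \left(-1\right) 0 = 0$)
$-3855 - G{\left(66 \right)} = -3855 - 0 = -3855 + 0 = -3855$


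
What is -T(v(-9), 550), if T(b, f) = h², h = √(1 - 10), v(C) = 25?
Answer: 9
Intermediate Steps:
h = 3*I (h = √(-9) = 3*I ≈ 3.0*I)
T(b, f) = -9 (T(b, f) = (3*I)² = -9)
-T(v(-9), 550) = -1*(-9) = 9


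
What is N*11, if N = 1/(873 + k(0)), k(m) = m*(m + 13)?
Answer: 11/873 ≈ 0.012600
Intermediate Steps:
k(m) = m*(13 + m)
N = 1/873 (N = 1/(873 + 0*(13 + 0)) = 1/(873 + 0*13) = 1/(873 + 0) = 1/873 ≈ 0.0011455)
N*11 = (1/873)*11 = 11/873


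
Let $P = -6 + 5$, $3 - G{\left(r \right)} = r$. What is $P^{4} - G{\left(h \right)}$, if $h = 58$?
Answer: $56$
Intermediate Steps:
$G{\left(r \right)} = 3 - r$
$P = -1$
$P^{4} - G{\left(h \right)} = \left(-1\right)^{4} - \left(3 - 58\right) = 1 - \left(3 - 58\right) = 1 - -55 = 1 + 55 = 56$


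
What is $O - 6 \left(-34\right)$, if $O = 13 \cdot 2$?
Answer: $230$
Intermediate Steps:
$O = 26$
$O - 6 \left(-34\right) = 26 - 6 \left(-34\right) = 26 - -204 = 26 + 204 = 230$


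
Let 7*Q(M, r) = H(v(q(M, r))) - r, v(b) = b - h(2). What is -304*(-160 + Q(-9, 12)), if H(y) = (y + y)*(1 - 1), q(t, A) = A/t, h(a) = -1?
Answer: 344128/7 ≈ 49161.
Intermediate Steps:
v(b) = 1 + b (v(b) = b - 1*(-1) = b + 1 = 1 + b)
H(y) = 0 (H(y) = (2*y)*0 = 0)
Q(M, r) = -r/7 (Q(M, r) = (0 - r)/7 = (-r)/7 = -r/7)
-304*(-160 + Q(-9, 12)) = -304*(-160 - 1/7*12) = -304*(-160 - 12/7) = -304*(-1132/7) = 344128/7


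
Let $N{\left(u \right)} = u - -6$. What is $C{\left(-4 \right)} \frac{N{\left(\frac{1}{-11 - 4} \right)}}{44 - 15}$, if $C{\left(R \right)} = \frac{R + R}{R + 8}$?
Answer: $- \frac{178}{435} \approx -0.4092$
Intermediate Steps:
$N{\left(u \right)} = 6 + u$ ($N{\left(u \right)} = u + 6 = 6 + u$)
$C{\left(R \right)} = \frac{2 R}{8 + R}$
$C{\left(-4 \right)} \frac{N{\left(\frac{1}{-11 - 4} \right)}}{44 - 15} = 2 \left(-4\right) \frac{1}{8 - 4} \frac{6 + \frac{1}{-11 - 4}}{44 - 15} = 2 \left(-4\right) \frac{1}{4} \frac{6 + \frac{1}{-15}}{29} = 2 \left(-4\right) \frac{1}{4} \left(6 - \frac{1}{15}\right) \frac{1}{29} = - 2 \cdot \frac{89}{15} \cdot \frac{1}{29} = \left(-2\right) \frac{89}{435} = - \frac{178}{435}$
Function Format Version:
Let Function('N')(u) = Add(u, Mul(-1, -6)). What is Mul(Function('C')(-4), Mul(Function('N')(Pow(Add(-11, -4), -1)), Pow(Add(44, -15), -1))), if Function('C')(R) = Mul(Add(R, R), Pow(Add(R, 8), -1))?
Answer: Rational(-178, 435) ≈ -0.40920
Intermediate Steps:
Function('N')(u) = Add(6, u) (Function('N')(u) = Add(u, 6) = Add(6, u))
Function('C')(R) = Mul(2, R, Pow(Add(8, R), -1)) (Function('C')(R) = Mul(Mul(2, R), Pow(Add(8, R), -1)) = Mul(2, R, Pow(Add(8, R), -1)))
Mul(Function('C')(-4), Mul(Function('N')(Pow(Add(-11, -4), -1)), Pow(Add(44, -15), -1))) = Mul(Mul(2, -4, Pow(Add(8, -4), -1)), Mul(Add(6, Pow(Add(-11, -4), -1)), Pow(Add(44, -15), -1))) = Mul(Mul(2, -4, Pow(4, -1)), Mul(Add(6, Pow(-15, -1)), Pow(29, -1))) = Mul(Mul(2, -4, Rational(1, 4)), Mul(Add(6, Rational(-1, 15)), Rational(1, 29))) = Mul(-2, Mul(Rational(89, 15), Rational(1, 29))) = Mul(-2, Rational(89, 435)) = Rational(-178, 435)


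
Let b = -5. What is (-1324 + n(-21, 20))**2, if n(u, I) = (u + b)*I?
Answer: 3400336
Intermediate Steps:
n(u, I) = I*(-5 + u) (n(u, I) = (u - 5)*I = (-5 + u)*I = I*(-5 + u))
(-1324 + n(-21, 20))**2 = (-1324 + 20*(-5 - 21))**2 = (-1324 + 20*(-26))**2 = (-1324 - 520)**2 = (-1844)**2 = 3400336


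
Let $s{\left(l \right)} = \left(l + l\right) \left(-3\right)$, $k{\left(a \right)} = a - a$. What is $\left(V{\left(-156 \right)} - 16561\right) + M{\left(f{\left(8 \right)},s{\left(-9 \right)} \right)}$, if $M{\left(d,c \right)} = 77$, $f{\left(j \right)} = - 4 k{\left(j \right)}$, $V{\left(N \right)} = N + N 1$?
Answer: $-16796$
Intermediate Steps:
$k{\left(a \right)} = 0$
$V{\left(N \right)} = 2 N$ ($V{\left(N \right)} = N + N = 2 N$)
$s{\left(l \right)} = - 6 l$ ($s{\left(l \right)} = 2 l \left(-3\right) = - 6 l$)
$f{\left(j \right)} = 0$ ($f{\left(j \right)} = \left(-4\right) 0 = 0$)
$\left(V{\left(-156 \right)} - 16561\right) + M{\left(f{\left(8 \right)},s{\left(-9 \right)} \right)} = \left(2 \left(-156\right) - 16561\right) + 77 = \left(-312 - 16561\right) + 77 = -16873 + 77 = -16796$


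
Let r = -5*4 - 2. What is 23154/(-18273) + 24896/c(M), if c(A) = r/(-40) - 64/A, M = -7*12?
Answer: 63685192502/3356141 ≈ 18976.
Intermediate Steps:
r = -22 (r = -20 - 2 = -22)
M = -84
c(A) = 11/20 - 64/A (c(A) = -22/(-40) - 64/A = -22*(-1/40) - 64/A = 11/20 - 64/A)
23154/(-18273) + 24896/c(M) = 23154/(-18273) + 24896/(11/20 - 64/(-84)) = 23154*(-1/18273) + 24896/(11/20 - 64*(-1/84)) = -7718/6091 + 24896/(11/20 + 16/21) = -7718/6091 + 24896/(551/420) = -7718/6091 + 24896*(420/551) = -7718/6091 + 10456320/551 = 63685192502/3356141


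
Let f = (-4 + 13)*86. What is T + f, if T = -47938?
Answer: -47164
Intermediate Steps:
f = 774 (f = 9*86 = 774)
T + f = -47938 + 774 = -47164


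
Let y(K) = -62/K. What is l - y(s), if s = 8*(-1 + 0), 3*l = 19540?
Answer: 78067/12 ≈ 6505.6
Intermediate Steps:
l = 19540/3 (l = (⅓)*19540 = 19540/3 ≈ 6513.3)
s = -8 (s = 8*(-1) = -8)
l - y(s) = 19540/3 - (-62)/(-8) = 19540/3 - (-62)*(-1)/8 = 19540/3 - 1*31/4 = 19540/3 - 31/4 = 78067/12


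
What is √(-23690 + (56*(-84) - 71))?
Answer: I*√28465 ≈ 168.72*I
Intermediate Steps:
√(-23690 + (56*(-84) - 71)) = √(-23690 + (-4704 - 71)) = √(-23690 - 4775) = √(-28465) = I*√28465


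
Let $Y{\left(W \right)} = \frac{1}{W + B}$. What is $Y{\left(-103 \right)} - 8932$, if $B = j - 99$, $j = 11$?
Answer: $- \frac{1706013}{191} \approx -8932.0$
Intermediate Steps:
$B = -88$ ($B = 11 - 99 = -88$)
$Y{\left(W \right)} = \frac{1}{-88 + W}$ ($Y{\left(W \right)} = \frac{1}{W - 88} = \frac{1}{-88 + W}$)
$Y{\left(-103 \right)} - 8932 = \frac{1}{-88 - 103} - 8932 = \frac{1}{-191} - 8932 = - \frac{1}{191} - 8932 = - \frac{1706013}{191}$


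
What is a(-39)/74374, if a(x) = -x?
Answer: 39/74374 ≈ 0.00052438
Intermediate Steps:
a(-39)/74374 = -1*(-39)/74374 = 39*(1/74374) = 39/74374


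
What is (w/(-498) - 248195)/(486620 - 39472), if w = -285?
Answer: -41200275/74226568 ≈ -0.55506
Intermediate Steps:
(w/(-498) - 248195)/(486620 - 39472) = (-285/(-498) - 248195)/(486620 - 39472) = (-285*(-1/498) - 248195)/447148 = (95/166 - 248195)*(1/447148) = -41200275/166*1/447148 = -41200275/74226568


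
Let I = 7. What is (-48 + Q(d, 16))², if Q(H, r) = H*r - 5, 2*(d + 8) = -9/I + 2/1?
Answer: 1505529/49 ≈ 30725.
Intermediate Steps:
d = -107/14 (d = -8 + (-9/7 + 2/1)/2 = -8 + (-9*⅐ + 2*1)/2 = -8 + (-9/7 + 2)/2 = -8 + (½)*(5/7) = -8 + 5/14 = -107/14 ≈ -7.6429)
Q(H, r) = -5 + H*r
(-48 + Q(d, 16))² = (-48 + (-5 - 107/14*16))² = (-48 + (-5 - 856/7))² = (-48 - 891/7)² = (-1227/7)² = 1505529/49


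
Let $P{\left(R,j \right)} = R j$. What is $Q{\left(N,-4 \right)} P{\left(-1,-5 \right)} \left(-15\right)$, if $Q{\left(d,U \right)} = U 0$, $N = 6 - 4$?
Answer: $0$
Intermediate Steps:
$N = 2$ ($N = 6 - 4 = 2$)
$Q{\left(d,U \right)} = 0$
$Q{\left(N,-4 \right)} P{\left(-1,-5 \right)} \left(-15\right) = 0 \left(\left(-1\right) \left(-5\right)\right) \left(-15\right) = 0 \cdot 5 \left(-15\right) = 0 \left(-15\right) = 0$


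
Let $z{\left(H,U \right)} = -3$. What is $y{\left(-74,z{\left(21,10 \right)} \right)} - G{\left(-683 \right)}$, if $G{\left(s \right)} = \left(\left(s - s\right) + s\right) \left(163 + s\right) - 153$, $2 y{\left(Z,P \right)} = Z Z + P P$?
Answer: $- \frac{704529}{2} \approx -3.5226 \cdot 10^{5}$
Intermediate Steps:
$y{\left(Z,P \right)} = \frac{P^{2}}{2} + \frac{Z^{2}}{2}$ ($y{\left(Z,P \right)} = \frac{Z Z + P P}{2} = \frac{Z^{2} + P^{2}}{2} = \frac{P^{2} + Z^{2}}{2} = \frac{P^{2}}{2} + \frac{Z^{2}}{2}$)
$G{\left(s \right)} = -153 + s \left(163 + s\right)$ ($G{\left(s \right)} = \left(0 + s\right) \left(163 + s\right) - 153 = s \left(163 + s\right) - 153 = -153 + s \left(163 + s\right)$)
$y{\left(-74,z{\left(21,10 \right)} \right)} - G{\left(-683 \right)} = \left(\frac{\left(-3\right)^{2}}{2} + \frac{\left(-74\right)^{2}}{2}\right) - \left(-153 + \left(-683\right)^{2} + 163 \left(-683\right)\right) = \left(\frac{1}{2} \cdot 9 + \frac{1}{2} \cdot 5476\right) - \left(-153 + 466489 - 111329\right) = \left(\frac{9}{2} + 2738\right) - 355007 = \frac{5485}{2} - 355007 = - \frac{704529}{2}$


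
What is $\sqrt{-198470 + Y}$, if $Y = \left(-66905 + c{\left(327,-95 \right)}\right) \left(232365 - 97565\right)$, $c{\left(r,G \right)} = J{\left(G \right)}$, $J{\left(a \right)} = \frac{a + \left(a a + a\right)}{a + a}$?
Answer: $i \sqrt{9025260670} \approx 95001.0 i$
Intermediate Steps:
$J{\left(a \right)} = \frac{a^{2} + 2 a}{2 a}$ ($J{\left(a \right)} = \frac{a + \left(a^{2} + a\right)}{2 a} = \left(a + \left(a + a^{2}\right)\right) \frac{1}{2 a} = \left(a^{2} + 2 a\right) \frac{1}{2 a} = \frac{a^{2} + 2 a}{2 a}$)
$c{\left(r,G \right)} = 1 + \frac{G}{2}$
$Y = -9025062200$ ($Y = \left(-66905 + \left(1 + \frac{1}{2} \left(-95\right)\right)\right) \left(232365 - 97565\right) = \left(-66905 + \left(1 - \frac{95}{2}\right)\right) 134800 = \left(-66905 - \frac{93}{2}\right) 134800 = \left(- \frac{133903}{2}\right) 134800 = -9025062200$)
$\sqrt{-198470 + Y} = \sqrt{-198470 - 9025062200} = \sqrt{-9025260670} = i \sqrt{9025260670}$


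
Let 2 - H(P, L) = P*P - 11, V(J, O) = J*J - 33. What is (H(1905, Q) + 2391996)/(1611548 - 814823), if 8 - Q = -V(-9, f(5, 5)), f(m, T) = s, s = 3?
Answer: -1237016/796725 ≈ -1.5526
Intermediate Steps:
f(m, T) = 3
V(J, O) = -33 + J² (V(J, O) = J² - 33 = -33 + J²)
Q = 56 (Q = 8 - (-1)*(-33 + (-9)²) = 8 - (-1)*(-33 + 81) = 8 - (-1)*48 = 8 - 1*(-48) = 8 + 48 = 56)
H(P, L) = 13 - P² (H(P, L) = 2 - (P*P - 11) = 2 - (P² - 11) = 2 - (-11 + P²) = 2 + (11 - P²) = 13 - P²)
(H(1905, Q) + 2391996)/(1611548 - 814823) = ((13 - 1*1905²) + 2391996)/(1611548 - 814823) = ((13 - 1*3629025) + 2391996)/796725 = ((13 - 3629025) + 2391996)*(1/796725) = (-3629012 + 2391996)*(1/796725) = -1237016*1/796725 = -1237016/796725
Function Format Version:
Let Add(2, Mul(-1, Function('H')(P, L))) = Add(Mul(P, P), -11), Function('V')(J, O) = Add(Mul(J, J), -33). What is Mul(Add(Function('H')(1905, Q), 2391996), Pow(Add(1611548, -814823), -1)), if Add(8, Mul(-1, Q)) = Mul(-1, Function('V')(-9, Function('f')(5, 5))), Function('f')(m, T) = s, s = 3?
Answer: Rational(-1237016, 796725) ≈ -1.5526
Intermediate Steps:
Function('f')(m, T) = 3
Function('V')(J, O) = Add(-33, Pow(J, 2)) (Function('V')(J, O) = Add(Pow(J, 2), -33) = Add(-33, Pow(J, 2)))
Q = 56 (Q = Add(8, Mul(-1, Mul(-1, Add(-33, Pow(-9, 2))))) = Add(8, Mul(-1, Mul(-1, Add(-33, 81)))) = Add(8, Mul(-1, Mul(-1, 48))) = Add(8, Mul(-1, -48)) = Add(8, 48) = 56)
Function('H')(P, L) = Add(13, Mul(-1, Pow(P, 2))) (Function('H')(P, L) = Add(2, Mul(-1, Add(Mul(P, P), -11))) = Add(2, Mul(-1, Add(Pow(P, 2), -11))) = Add(2, Mul(-1, Add(-11, Pow(P, 2)))) = Add(2, Add(11, Mul(-1, Pow(P, 2)))) = Add(13, Mul(-1, Pow(P, 2))))
Mul(Add(Function('H')(1905, Q), 2391996), Pow(Add(1611548, -814823), -1)) = Mul(Add(Add(13, Mul(-1, Pow(1905, 2))), 2391996), Pow(Add(1611548, -814823), -1)) = Mul(Add(Add(13, Mul(-1, 3629025)), 2391996), Pow(796725, -1)) = Mul(Add(Add(13, -3629025), 2391996), Rational(1, 796725)) = Mul(Add(-3629012, 2391996), Rational(1, 796725)) = Mul(-1237016, Rational(1, 796725)) = Rational(-1237016, 796725)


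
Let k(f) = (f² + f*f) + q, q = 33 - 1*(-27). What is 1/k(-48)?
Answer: 1/4668 ≈ 0.00021422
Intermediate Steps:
q = 60 (q = 33 + 27 = 60)
k(f) = 60 + 2*f² (k(f) = (f² + f*f) + 60 = (f² + f²) + 60 = 2*f² + 60 = 60 + 2*f²)
1/k(-48) = 1/(60 + 2*(-48)²) = 1/(60 + 2*2304) = 1/(60 + 4608) = 1/4668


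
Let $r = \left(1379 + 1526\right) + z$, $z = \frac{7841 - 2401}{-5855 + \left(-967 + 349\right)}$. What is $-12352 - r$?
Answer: $- \frac{98753121}{6473} \approx -15256.0$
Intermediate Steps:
$z = - \frac{5440}{6473}$ ($z = \frac{5440}{-5855 - 618} = \frac{5440}{-6473} = 5440 \left(- \frac{1}{6473}\right) = - \frac{5440}{6473} \approx -0.84041$)
$r = \frac{18798625}{6473}$ ($r = \left(1379 + 1526\right) - \frac{5440}{6473} = 2905 - \frac{5440}{6473} = \frac{18798625}{6473} \approx 2904.2$)
$-12352 - r = -12352 - \frac{18798625}{6473} = - \frac{98753121}{6473}$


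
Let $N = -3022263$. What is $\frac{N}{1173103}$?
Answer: $- \frac{3022263}{1173103} \approx -2.5763$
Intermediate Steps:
$\frac{N}{1173103} = - \frac{3022263}{1173103}$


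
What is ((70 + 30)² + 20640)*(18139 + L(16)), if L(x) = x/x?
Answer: 555809600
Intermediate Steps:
L(x) = 1
((70 + 30)² + 20640)*(18139 + L(16)) = ((70 + 30)² + 20640)*(18139 + 1) = (100² + 20640)*18140 = (10000 + 20640)*18140 = 30640*18140 = 555809600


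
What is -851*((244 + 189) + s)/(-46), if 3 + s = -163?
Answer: 9879/2 ≈ 4939.5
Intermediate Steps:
s = -166 (s = -3 - 163 = -166)
-851*((244 + 189) + s)/(-46) = -851*((244 + 189) - 166)/(-46) = -851*(433 - 166)*(-1)/46 = -227217*(-1)/46 = -851*(-267/46) = 9879/2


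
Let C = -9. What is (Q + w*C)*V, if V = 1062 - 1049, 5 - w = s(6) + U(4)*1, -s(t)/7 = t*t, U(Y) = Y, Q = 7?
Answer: -29510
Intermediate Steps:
s(t) = -7*t**2 (s(t) = -7*t*t = -7*t**2)
w = 253 (w = 5 - (-7*6**2 + 4*1) = 5 - (-7*36 + 4) = 5 - (-252 + 4) = 5 - 1*(-248) = 5 + 248 = 253)
V = 13
(Q + w*C)*V = (7 + 253*(-9))*13 = (7 - 2277)*13 = -2270*13 = -29510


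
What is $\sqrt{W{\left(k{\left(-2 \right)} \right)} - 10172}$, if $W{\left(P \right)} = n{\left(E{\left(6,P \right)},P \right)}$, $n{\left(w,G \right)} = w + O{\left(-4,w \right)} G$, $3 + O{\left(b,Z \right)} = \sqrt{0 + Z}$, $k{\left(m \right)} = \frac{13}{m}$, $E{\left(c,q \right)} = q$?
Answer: $\frac{\sqrt{-40636 - 13 i \sqrt{26}}}{2} \approx 0.082208 - 100.79 i$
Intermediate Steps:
$O{\left(b,Z \right)} = -3 + \sqrt{Z}$ ($O{\left(b,Z \right)} = -3 + \sqrt{0 + Z} = -3 + \sqrt{Z}$)
$n{\left(w,G \right)} = w + G \left(-3 + \sqrt{w}\right)$ ($n{\left(w,G \right)} = w + \left(-3 + \sqrt{w}\right) G = w + G \left(-3 + \sqrt{w}\right)$)
$W{\left(P \right)} = P + P \left(-3 + \sqrt{P}\right)$
$\sqrt{W{\left(k{\left(-2 \right)} \right)} - 10172} = \sqrt{\frac{13}{-2} \left(-2 + \sqrt{\frac{13}{-2}}\right) - 10172} = \sqrt{13 \left(- \frac{1}{2}\right) \left(-2 + \sqrt{13 \left(- \frac{1}{2}\right)}\right) - 10172} = \sqrt{- \frac{13 \left(-2 + \sqrt{- \frac{13}{2}}\right)}{2} - 10172} = \sqrt{- \frac{13 \left(-2 + \frac{i \sqrt{26}}{2}\right)}{2} - 10172} = \sqrt{\left(13 - \frac{13 i \sqrt{26}}{4}\right) - 10172} = \sqrt{-10159 - \frac{13 i \sqrt{26}}{4}}$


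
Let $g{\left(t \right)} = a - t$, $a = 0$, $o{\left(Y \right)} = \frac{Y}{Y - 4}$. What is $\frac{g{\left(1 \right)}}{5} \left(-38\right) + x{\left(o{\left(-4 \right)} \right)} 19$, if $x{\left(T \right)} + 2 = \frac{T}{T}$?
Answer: $- \frac{57}{5} \approx -11.4$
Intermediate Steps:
$o{\left(Y \right)} = \frac{Y}{-4 + Y}$ ($o{\left(Y \right)} = \frac{Y}{Y - 4} = \frac{Y}{-4 + Y}$)
$x{\left(T \right)} = -1$ ($x{\left(T \right)} = -2 + \frac{T}{T} = -2 + 1 = -1$)
$g{\left(t \right)} = - t$ ($g{\left(t \right)} = 0 - t = - t$)
$\frac{g{\left(1 \right)}}{5} \left(-38\right) + x{\left(o{\left(-4 \right)} \right)} 19 = \frac{\left(-1\right) 1}{5} \left(-38\right) - 19 = \left(-1\right) \frac{1}{5} \left(-38\right) - 19 = \left(- \frac{1}{5}\right) \left(-38\right) - 19 = \frac{38}{5} - 19 = - \frac{57}{5}$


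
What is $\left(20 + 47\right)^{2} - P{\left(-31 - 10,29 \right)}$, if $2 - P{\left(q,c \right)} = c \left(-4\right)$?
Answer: $4371$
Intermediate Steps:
$P{\left(q,c \right)} = 2 + 4 c$ ($P{\left(q,c \right)} = 2 - c \left(-4\right) = 2 - - 4 c = 2 + 4 c$)
$\left(20 + 47\right)^{2} - P{\left(-31 - 10,29 \right)} = \left(20 + 47\right)^{2} - \left(2 + 4 \cdot 29\right) = 67^{2} - \left(2 + 116\right) = 4489 - 118 = 4371$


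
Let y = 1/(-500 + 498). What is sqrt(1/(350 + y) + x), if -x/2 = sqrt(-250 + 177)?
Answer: sqrt(1398 - 977202*I*sqrt(73))/699 ≈ 2.9233 - 2.9228*I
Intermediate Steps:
y = -1/2 (y = 1/(-2) = -1/2 ≈ -0.50000)
x = -2*I*sqrt(73) (x = -2*sqrt(-250 + 177) = -2*I*sqrt(73) ≈ -17.088*I)
sqrt(1/(350 + y) + x) = sqrt(1/(350 - 1/2) - 2*I*sqrt(73)) = sqrt(1/(699/2) - 2*I*sqrt(73)) = sqrt(2/699 - 2*I*sqrt(73))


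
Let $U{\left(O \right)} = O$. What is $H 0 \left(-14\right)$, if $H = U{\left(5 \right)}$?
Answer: $0$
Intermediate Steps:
$H = 5$
$H 0 \left(-14\right) = 5 \cdot 0 \left(-14\right) = 0 \left(-14\right) = 0$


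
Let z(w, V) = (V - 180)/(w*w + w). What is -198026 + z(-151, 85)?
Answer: -897057799/4530 ≈ -1.9803e+5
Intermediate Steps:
z(w, V) = (-180 + V)/(w + w²) (z(w, V) = (-180 + V)/(w² + w) = (-180 + V)/(w + w²))
-198026 + z(-151, 85) = -198026 + (-180 + 85)/((-151)*(1 - 151)) = -198026 - 1/151*(-95)/(-150) = -198026 - 1/151*(-1/150)*(-95) = -198026 - 19/4530 = -897057799/4530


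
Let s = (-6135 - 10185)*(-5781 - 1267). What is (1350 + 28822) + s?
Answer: 115053532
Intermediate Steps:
s = 115023360 (s = -16320*(-7048) = 115023360)
(1350 + 28822) + s = (1350 + 28822) + 115023360 = 30172 + 115023360 = 115053532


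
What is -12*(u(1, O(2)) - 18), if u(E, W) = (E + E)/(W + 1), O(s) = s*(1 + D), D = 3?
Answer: 640/3 ≈ 213.33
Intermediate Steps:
O(s) = 4*s (O(s) = s*(1 + 3) = s*4 = 4*s)
u(E, W) = 2*E/(1 + W) (u(E, W) = (2*E)/(1 + W) = 2*E/(1 + W))
-12*(u(1, O(2)) - 18) = -12*(2*1/(1 + 4*2) - 18) = -12*(2*1/(1 + 8) - 18) = -12*(2*1/9 - 18) = -12*(2*1*(1/9) - 18) = -12*(2/9 - 18) = -12*(-160/9) = 640/3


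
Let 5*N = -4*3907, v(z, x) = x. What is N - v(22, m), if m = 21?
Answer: -15733/5 ≈ -3146.6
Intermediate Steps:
N = -15628/5 (N = (-4*3907)/5 = (⅕)*(-15628) = -15628/5 ≈ -3125.6)
N - v(22, m) = -15628/5 - 1*21 = -15628/5 - 21 = -15733/5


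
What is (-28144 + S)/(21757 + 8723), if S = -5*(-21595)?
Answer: 79831/30480 ≈ 2.6191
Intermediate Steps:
S = 107975
(-28144 + S)/(21757 + 8723) = (-28144 + 107975)/(21757 + 8723) = 79831/30480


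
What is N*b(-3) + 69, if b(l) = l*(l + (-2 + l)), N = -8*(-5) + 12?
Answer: 1317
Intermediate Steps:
N = 52 (N = 40 + 12 = 52)
b(l) = l*(-2 + 2*l)
N*b(-3) + 69 = 52*(2*(-3)*(-1 - 3)) + 69 = 52*(2*(-3)*(-4)) + 69 = 52*24 + 69 = 1248 + 69 = 1317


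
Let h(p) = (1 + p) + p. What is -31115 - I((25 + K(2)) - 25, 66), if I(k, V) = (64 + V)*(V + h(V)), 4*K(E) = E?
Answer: -56985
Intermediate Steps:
K(E) = E/4
h(p) = 1 + 2*p
I(k, V) = (1 + 3*V)*(64 + V) (I(k, V) = (64 + V)*(V + (1 + 2*V)) = (64 + V)*(1 + 3*V) = (1 + 3*V)*(64 + V))
-31115 - I((25 + K(2)) - 25, 66) = -31115 - (64 + 3*66**2 + 193*66) = -31115 - (64 + 3*4356 + 12738) = -31115 - (64 + 13068 + 12738) = -31115 - 1*25870 = -31115 - 25870 = -56985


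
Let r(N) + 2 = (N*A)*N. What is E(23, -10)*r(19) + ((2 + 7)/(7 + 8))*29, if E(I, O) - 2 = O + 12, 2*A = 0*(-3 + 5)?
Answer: 47/5 ≈ 9.4000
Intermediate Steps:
A = 0 (A = (0*(-3 + 5))/2 = (0*2)/2 = (1/2)*0 = 0)
r(N) = -2 (r(N) = -2 + (N*0)*N = -2 + 0*N = -2 + 0 = -2)
E(I, O) = 14 + O (E(I, O) = 2 + (O + 12) = 2 + (12 + O) = 14 + O)
E(23, -10)*r(19) + ((2 + 7)/(7 + 8))*29 = (14 - 10)*(-2) + ((2 + 7)/(7 + 8))*29 = 4*(-2) + (9/15)*29 = -8 + (9*(1/15))*29 = -8 + (3/5)*29 = -8 + 87/5 = 47/5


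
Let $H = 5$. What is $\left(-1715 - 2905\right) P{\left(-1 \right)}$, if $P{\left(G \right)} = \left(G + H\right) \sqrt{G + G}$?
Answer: $- 18480 i \sqrt{2} \approx - 26135.0 i$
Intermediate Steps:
$P{\left(G \right)} = \sqrt{2} \sqrt{G} \left(5 + G\right)$ ($P{\left(G \right)} = \left(G + 5\right) \sqrt{G + G} = \left(5 + G\right) \sqrt{2 G} = \left(5 + G\right) \sqrt{2} \sqrt{G} = \sqrt{2} \sqrt{G} \left(5 + G\right)$)
$\left(-1715 - 2905\right) P{\left(-1 \right)} = \left(-1715 - 2905\right) \sqrt{2} \sqrt{-1} \left(5 - 1\right) = - 4620 \sqrt{2} i 4 = - 4620 \cdot 4 i \sqrt{2} = - 18480 i \sqrt{2}$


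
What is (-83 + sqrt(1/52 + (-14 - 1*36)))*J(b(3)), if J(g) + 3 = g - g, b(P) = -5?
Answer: 249 - 3*I*sqrt(33787)/26 ≈ 249.0 - 21.209*I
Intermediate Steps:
J(g) = -3 (J(g) = -3 + (g - g) = -3 + 0 = -3)
(-83 + sqrt(1/52 + (-14 - 1*36)))*J(b(3)) = (-83 + sqrt(1/52 + (-14 - 1*36)))*(-3) = (-83 + sqrt(1/52 + (-14 - 36)))*(-3) = (-83 + sqrt(1/52 - 50))*(-3) = (-83 + sqrt(-2599/52))*(-3) = (-83 + I*sqrt(33787)/26)*(-3) = 249 - 3*I*sqrt(33787)/26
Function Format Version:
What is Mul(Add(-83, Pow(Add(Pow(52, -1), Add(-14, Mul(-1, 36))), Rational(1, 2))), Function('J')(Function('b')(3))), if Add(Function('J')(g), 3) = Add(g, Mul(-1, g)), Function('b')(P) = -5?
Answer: Add(249, Mul(Rational(-3, 26), I, Pow(33787, Rational(1, 2)))) ≈ Add(249.00, Mul(-21.209, I))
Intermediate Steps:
Function('J')(g) = -3 (Function('J')(g) = Add(-3, Add(g, Mul(-1, g))) = Add(-3, 0) = -3)
Mul(Add(-83, Pow(Add(Pow(52, -1), Add(-14, Mul(-1, 36))), Rational(1, 2))), Function('J')(Function('b')(3))) = Mul(Add(-83, Pow(Add(Pow(52, -1), Add(-14, Mul(-1, 36))), Rational(1, 2))), -3) = Mul(Add(-83, Pow(Add(Rational(1, 52), Add(-14, -36)), Rational(1, 2))), -3) = Mul(Add(-83, Pow(Add(Rational(1, 52), -50), Rational(1, 2))), -3) = Mul(Add(-83, Pow(Rational(-2599, 52), Rational(1, 2))), -3) = Mul(Add(-83, Mul(Rational(1, 26), I, Pow(33787, Rational(1, 2)))), -3) = Add(249, Mul(Rational(-3, 26), I, Pow(33787, Rational(1, 2))))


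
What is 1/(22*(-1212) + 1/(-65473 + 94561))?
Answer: -29088/775602431 ≈ -3.7504e-5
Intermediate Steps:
1/(22*(-1212) + 1/(-65473 + 94561)) = 1/(-26664 + 1/29088) = 1/(-775602431/29088) = -29088/775602431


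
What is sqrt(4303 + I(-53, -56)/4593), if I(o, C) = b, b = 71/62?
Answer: sqrt(348937496693454)/284766 ≈ 65.597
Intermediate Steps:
b = 71/62 (b = 71*(1/62) = 71/62 ≈ 1.1452)
I(o, C) = 71/62
sqrt(4303 + I(-53, -56)/4593) = sqrt(4303 + (71/62)/4593) = sqrt(4303 + (71/62)*(1/4593)) = sqrt(4303 + 71/284766) = sqrt(1225348169/284766) = sqrt(348937496693454)/284766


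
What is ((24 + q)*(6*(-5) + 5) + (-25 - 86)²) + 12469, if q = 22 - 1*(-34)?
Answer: 22790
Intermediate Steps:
q = 56 (q = 22 + 34 = 56)
((24 + q)*(6*(-5) + 5) + (-25 - 86)²) + 12469 = ((24 + 56)*(6*(-5) + 5) + (-25 - 86)²) + 12469 = (80*(-30 + 5) + (-111)²) + 12469 = (80*(-25) + 12321) + 12469 = (-2000 + 12321) + 12469 = 10321 + 12469 = 22790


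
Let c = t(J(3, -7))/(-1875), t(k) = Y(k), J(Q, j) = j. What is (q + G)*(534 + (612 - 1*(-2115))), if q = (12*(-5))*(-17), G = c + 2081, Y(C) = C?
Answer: 6320233234/625 ≈ 1.0112e+7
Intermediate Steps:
t(k) = k
c = 7/1875 (c = -7/(-1875) = -7*(-1/1875) = 7/1875 ≈ 0.0037333)
G = 3901882/1875 (G = 7/1875 + 2081 = 3901882/1875 ≈ 2081.0)
q = 1020 (q = -60*(-17) = 1020)
(q + G)*(534 + (612 - 1*(-2115))) = (1020 + 3901882/1875)*(534 + (612 - 1*(-2115))) = 5814382*(534 + (612 + 2115))/1875 = 5814382*(534 + 2727)/1875 = (5814382/1875)*3261 = 6320233234/625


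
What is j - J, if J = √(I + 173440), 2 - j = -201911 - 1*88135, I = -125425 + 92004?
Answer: 290048 - √140019 ≈ 2.8967e+5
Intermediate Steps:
I = -33421
j = 290048 (j = 2 - (-201911 - 1*88135) = 2 - (-201911 - 88135) = 2 - 1*(-290046) = 2 + 290046 = 290048)
J = √140019 (J = √(-33421 + 173440) = √140019 ≈ 374.19)
j - J = 290048 - √140019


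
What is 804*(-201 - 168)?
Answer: -296676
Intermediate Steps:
804*(-201 - 168) = 804*(-369) = -296676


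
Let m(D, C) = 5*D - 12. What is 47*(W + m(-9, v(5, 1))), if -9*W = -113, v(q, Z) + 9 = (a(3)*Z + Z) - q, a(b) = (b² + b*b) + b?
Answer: -18800/9 ≈ -2088.9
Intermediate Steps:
a(b) = b + 2*b² (a(b) = (b² + b²) + b = 2*b² + b = b + 2*b²)
v(q, Z) = -9 - q + 22*Z (v(q, Z) = -9 + (((3*(1 + 2*3))*Z + Z) - q) = -9 + (((3*(1 + 6))*Z + Z) - q) = -9 + (((3*7)*Z + Z) - q) = -9 + ((21*Z + Z) - q) = -9 + (22*Z - q) = -9 + (-q + 22*Z) = -9 - q + 22*Z)
W = 113/9 (W = -⅑*(-113) = 113/9 ≈ 12.556)
m(D, C) = -12 + 5*D
47*(W + m(-9, v(5, 1))) = 47*(113/9 + (-12 + 5*(-9))) = 47*(113/9 + (-12 - 45)) = 47*(113/9 - 57) = 47*(-400/9) = -18800/9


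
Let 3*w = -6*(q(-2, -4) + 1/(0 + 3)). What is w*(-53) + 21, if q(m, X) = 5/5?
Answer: 487/3 ≈ 162.33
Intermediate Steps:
q(m, X) = 1 (q(m, X) = 5*(⅕) = 1)
w = -8/3 (w = (-6*(1 + 1/(0 + 3)))/3 = (-6*(1 + 1/3))/3 = (-6*(1 + ⅓))/3 = (-6*4/3)/3 = (⅓)*(-8) = -8/3 ≈ -2.6667)
w*(-53) + 21 = -8/3*(-53) + 21 = 424/3 + 21 = 487/3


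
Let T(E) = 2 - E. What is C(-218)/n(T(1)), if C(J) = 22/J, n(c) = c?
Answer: -11/109 ≈ -0.10092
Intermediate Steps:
C(-218)/n(T(1)) = (22/(-218))/(2 - 1*1) = (22*(-1/218))/(2 - 1) = -11/109/1 = -11/109*1 = -11/109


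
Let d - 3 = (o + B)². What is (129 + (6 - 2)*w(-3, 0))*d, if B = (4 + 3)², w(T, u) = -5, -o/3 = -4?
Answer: 405916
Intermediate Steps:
o = 12 (o = -3*(-4) = 12)
B = 49 (B = 7² = 49)
d = 3724 (d = 3 + (12 + 49)² = 3 + 61² = 3 + 3721 = 3724)
(129 + (6 - 2)*w(-3, 0))*d = (129 + (6 - 2)*(-5))*3724 = (129 + 4*(-5))*3724 = (129 - 20)*3724 = 109*3724 = 405916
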